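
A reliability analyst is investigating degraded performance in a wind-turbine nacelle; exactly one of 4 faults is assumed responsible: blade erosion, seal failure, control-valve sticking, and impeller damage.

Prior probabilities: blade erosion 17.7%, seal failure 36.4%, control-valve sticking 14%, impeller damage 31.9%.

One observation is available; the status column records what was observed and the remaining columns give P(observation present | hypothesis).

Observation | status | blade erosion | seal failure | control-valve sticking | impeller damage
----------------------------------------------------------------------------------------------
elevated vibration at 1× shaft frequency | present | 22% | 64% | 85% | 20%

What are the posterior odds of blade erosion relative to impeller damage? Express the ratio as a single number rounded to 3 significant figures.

0.610

Unnormalized posterior weight (prior times the observation likelihood) for each of the two hypotheses:
  blade erosion: 0.177 × 0.22 = 0.03894
  impeller damage: 0.319 × 0.20 = 0.0638
Posterior odds = 0.03894 / 0.0638 ≈ 0.610.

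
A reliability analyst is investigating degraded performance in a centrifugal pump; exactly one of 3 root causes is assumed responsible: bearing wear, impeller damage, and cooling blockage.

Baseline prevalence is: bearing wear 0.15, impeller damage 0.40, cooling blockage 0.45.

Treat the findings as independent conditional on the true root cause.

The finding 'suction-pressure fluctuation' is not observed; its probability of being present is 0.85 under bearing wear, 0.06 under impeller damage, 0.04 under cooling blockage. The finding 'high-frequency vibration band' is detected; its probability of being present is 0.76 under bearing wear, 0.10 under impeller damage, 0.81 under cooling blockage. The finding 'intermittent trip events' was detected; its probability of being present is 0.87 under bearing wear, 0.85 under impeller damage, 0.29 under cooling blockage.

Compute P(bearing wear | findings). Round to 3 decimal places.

0.100

By Bayes' rule with conditional independence, the unnormalized weight for each hypothesis is prior × ∏ likelihoods (using 1 − P(present | H) for each absent finding):
  bearing wear: 0.15 × (1 − 0.85) × 0.76 × 0.87 = 0.014877
  impeller damage: 0.40 × (1 − 0.06) × 0.10 × 0.85 = 0.03196
  cooling blockage: 0.45 × (1 − 0.04) × 0.81 × 0.29 = 0.10148
Marginal likelihood of the evidence = 0.14831.
P(bearing wear | evidence) = 0.014877 / 0.14831 ≈ 0.100.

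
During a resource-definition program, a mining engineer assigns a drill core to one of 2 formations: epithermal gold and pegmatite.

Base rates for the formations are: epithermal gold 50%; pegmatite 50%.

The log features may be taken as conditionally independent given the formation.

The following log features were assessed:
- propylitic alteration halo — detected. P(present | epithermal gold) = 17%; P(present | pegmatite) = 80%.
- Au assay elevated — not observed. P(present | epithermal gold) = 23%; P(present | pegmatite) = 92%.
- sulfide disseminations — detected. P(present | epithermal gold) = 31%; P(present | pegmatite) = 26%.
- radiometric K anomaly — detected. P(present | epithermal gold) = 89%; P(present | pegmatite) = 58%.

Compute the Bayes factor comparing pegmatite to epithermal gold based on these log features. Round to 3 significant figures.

0.267

The Bayes factor is the ratio of the joint likelihoods of the log feature pattern under the two hypotheses (using 1 − P(present | H) for each absent log feature).
  pegmatite: 0.80 × (1 − 0.92) × 0.26 × 0.58 = 0.0096512
  epithermal gold: 0.17 × (1 − 0.23) × 0.31 × 0.89 = 0.036115
Bayes factor = 0.0096512 / 0.036115 ≈ 0.267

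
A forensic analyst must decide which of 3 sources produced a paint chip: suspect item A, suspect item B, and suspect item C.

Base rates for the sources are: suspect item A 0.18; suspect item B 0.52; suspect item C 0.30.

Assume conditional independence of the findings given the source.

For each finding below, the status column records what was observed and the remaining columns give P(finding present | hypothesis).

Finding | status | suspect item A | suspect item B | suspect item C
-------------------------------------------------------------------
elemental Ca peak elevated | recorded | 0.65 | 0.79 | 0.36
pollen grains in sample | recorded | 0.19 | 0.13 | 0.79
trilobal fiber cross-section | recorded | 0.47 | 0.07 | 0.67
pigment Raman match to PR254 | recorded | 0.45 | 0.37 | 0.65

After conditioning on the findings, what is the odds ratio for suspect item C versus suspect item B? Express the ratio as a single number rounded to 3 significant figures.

Unnormalized posterior weight (prior times the finding likelihoods) for each of the two hypotheses:
  suspect item C: 0.30 × 0.36 × 0.79 × 0.67 × 0.65 = 0.037157
  suspect item B: 0.52 × 0.79 × 0.13 × 0.07 × 0.37 = 0.0013832
Odds(suspect item C : suspect item B) = 0.037157 / 0.0013832 ≈ 26.9.

26.9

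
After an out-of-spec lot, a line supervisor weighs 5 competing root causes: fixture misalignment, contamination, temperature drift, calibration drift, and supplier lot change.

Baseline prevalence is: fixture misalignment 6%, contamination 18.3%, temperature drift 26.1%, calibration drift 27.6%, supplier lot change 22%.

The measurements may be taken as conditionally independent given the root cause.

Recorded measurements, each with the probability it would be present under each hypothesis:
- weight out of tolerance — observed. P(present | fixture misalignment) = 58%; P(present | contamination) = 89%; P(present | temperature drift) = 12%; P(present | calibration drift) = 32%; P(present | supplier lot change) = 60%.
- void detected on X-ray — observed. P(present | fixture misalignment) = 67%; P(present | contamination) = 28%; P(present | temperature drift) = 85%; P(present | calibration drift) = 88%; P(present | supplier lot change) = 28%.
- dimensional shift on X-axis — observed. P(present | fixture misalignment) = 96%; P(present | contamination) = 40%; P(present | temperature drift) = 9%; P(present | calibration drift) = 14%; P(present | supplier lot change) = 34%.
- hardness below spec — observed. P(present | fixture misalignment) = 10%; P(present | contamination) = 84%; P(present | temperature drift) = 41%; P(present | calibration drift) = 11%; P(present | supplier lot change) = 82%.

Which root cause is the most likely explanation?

contamination

Multiply each prior by the joint likelihood of the measurement pattern:
  fixture misalignment: 0.060 × 0.58 × 0.67 × 0.96 × 0.10 = 0.0022383
  contamination: 0.183 × 0.89 × 0.28 × 0.40 × 0.84 = 0.015323
  temperature drift: 0.261 × 0.12 × 0.85 × 0.09 × 0.41 = 0.00098235
  calibration drift: 0.276 × 0.32 × 0.88 × 0.14 × 0.11 = 0.0011969
  supplier lot change: 0.220 × 0.60 × 0.28 × 0.34 × 0.82 = 0.010304
Normalizing constant Z = 0.0022383 + 0.015323 + 0.00098235 + 0.0011969 + 0.010304 = 0.030045.
P(fixture misalignment | evidence) ≈ 0.0022383 / 0.030045 ≈ 0.074
P(contamination | evidence) ≈ 0.015323 / 0.030045 ≈ 0.510
P(temperature drift | evidence) ≈ 0.00098235 / 0.030045 ≈ 0.033
P(calibration drift | evidence) ≈ 0.0011969 / 0.030045 ≈ 0.040
P(supplier lot change | evidence) ≈ 0.010304 / 0.030045 ≈ 0.343
The largest is 0.510, so contamination is most probable.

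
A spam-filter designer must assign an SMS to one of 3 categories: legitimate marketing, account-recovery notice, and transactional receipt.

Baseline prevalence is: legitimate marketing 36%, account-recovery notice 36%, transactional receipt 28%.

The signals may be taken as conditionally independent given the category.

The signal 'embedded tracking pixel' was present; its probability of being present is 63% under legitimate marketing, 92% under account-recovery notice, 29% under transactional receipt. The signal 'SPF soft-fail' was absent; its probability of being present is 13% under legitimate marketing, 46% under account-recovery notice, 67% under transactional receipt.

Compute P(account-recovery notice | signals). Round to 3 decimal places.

By Bayes' rule with conditional independence, the unnormalized weight for each hypothesis is prior × ∏ likelihoods (using 1 − P(present | H) for each absent signal):
  legitimate marketing: 0.36 × 0.63 × (1 − 0.13) = 0.19732
  account-recovery notice: 0.36 × 0.92 × (1 − 0.46) = 0.17885
  transactional receipt: 0.28 × 0.29 × (1 − 0.67) = 0.026796
Marginal likelihood of the evidence = 0.40296.
P(account-recovery notice | evidence) = 0.17885 / 0.40296 ≈ 0.444.

0.444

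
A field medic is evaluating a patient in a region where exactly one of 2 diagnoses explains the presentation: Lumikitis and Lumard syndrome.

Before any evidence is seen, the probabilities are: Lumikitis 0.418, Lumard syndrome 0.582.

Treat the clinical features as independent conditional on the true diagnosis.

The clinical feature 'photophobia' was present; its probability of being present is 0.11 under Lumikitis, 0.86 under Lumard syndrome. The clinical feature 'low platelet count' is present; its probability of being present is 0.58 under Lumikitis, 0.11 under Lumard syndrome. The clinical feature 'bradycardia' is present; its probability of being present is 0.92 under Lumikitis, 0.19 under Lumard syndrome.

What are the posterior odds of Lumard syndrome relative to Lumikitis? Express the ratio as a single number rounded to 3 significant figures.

0.426

The normalizing constant cancels in an odds ratio, so compute prior × likelihood for the two hypotheses only:
  Lumard syndrome: 0.582 × 0.86 × 0.11 × 0.19 = 0.010461
  Lumikitis: 0.418 × 0.11 × 0.58 × 0.92 = 0.024535
Odds(Lumard syndrome : Lumikitis) = 0.010461 / 0.024535 ≈ 0.426.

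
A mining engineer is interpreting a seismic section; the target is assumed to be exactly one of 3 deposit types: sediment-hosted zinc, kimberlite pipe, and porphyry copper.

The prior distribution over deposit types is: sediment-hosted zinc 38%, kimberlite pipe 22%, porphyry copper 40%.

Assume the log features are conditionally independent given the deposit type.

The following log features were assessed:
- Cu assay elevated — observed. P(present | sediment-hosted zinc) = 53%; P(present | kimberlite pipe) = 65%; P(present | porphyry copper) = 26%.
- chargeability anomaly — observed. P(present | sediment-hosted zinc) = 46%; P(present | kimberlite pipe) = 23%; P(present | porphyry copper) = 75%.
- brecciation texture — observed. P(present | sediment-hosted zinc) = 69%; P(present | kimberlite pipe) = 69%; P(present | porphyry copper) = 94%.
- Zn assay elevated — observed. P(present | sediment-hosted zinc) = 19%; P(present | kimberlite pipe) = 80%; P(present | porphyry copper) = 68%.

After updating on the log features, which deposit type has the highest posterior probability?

By Bayes' rule with conditional independence, the unnormalized weight for each hypothesis is prior × ∏ likelihoods:
  sediment-hosted zinc: 0.38 × 0.53 × 0.46 × 0.69 × 0.19 = 0.012146
  kimberlite pipe: 0.22 × 0.65 × 0.23 × 0.69 × 0.80 = 0.018155
  porphyry copper: 0.40 × 0.26 × 0.75 × 0.94 × 0.68 = 0.049858
The unnormalized weights sum to 0.080159.
P(sediment-hosted zinc | evidence) ≈ 0.012146 / 0.080159 ≈ 0.152
P(kimberlite pipe | evidence) ≈ 0.018155 / 0.080159 ≈ 0.226
P(porphyry copper | evidence) ≈ 0.049858 / 0.080159 ≈ 0.622
The largest is 0.622, so porphyry copper is most probable.

porphyry copper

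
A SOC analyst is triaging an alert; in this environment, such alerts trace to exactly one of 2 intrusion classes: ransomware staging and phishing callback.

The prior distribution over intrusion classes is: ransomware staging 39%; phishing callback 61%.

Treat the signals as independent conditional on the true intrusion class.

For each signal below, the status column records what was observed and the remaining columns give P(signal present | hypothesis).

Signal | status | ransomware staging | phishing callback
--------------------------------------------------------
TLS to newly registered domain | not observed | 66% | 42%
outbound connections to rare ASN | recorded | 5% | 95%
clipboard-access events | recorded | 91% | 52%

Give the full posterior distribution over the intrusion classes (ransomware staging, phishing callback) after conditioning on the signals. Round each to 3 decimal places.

For each hypothesis, the unnormalized posterior weight is prior × product of the signal likelihoods (using 1 − P(present | H) for each absent signal):
  ransomware staging: 0.39 × (1 − 0.66) × 0.05 × 0.91 = 0.0060333
  phishing callback: 0.61 × (1 − 0.42) × 0.95 × 0.52 = 0.17478
The unnormalized weights sum to 0.18081.
P(ransomware staging | evidence) = 0.0060333 / 0.18081 ≈ 0.033
P(phishing callback | evidence) = 0.17478 / 0.18081 ≈ 0.967

0.033, 0.967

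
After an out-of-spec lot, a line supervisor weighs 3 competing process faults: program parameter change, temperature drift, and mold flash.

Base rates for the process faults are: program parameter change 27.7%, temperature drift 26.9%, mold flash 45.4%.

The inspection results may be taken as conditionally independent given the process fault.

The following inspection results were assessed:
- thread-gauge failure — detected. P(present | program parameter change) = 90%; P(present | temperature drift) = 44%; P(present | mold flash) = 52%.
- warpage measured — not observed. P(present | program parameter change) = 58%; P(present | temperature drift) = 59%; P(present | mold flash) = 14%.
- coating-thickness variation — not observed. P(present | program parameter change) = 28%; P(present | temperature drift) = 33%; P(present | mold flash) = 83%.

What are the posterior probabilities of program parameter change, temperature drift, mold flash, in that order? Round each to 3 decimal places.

0.529, 0.228, 0.242

By Bayes' rule with conditional independence, the unnormalized weight for each hypothesis is prior × ∏ likelihoods (using 1 − P(present | H) for each absent inspection result):
  program parameter change: 0.277 × 0.90 × (1 − 0.58) × (1 − 0.28) = 0.075388
  temperature drift: 0.269 × 0.44 × (1 − 0.59) × (1 − 0.33) = 0.032513
  mold flash: 0.454 × 0.52 × (1 − 0.14) × (1 − 0.83) = 0.034515
The unnormalized weights sum to 0.14242.
P(program parameter change | evidence) = 0.075388 / 0.14242 ≈ 0.529
P(temperature drift | evidence) = 0.032513 / 0.14242 ≈ 0.228
P(mold flash | evidence) = 0.034515 / 0.14242 ≈ 0.242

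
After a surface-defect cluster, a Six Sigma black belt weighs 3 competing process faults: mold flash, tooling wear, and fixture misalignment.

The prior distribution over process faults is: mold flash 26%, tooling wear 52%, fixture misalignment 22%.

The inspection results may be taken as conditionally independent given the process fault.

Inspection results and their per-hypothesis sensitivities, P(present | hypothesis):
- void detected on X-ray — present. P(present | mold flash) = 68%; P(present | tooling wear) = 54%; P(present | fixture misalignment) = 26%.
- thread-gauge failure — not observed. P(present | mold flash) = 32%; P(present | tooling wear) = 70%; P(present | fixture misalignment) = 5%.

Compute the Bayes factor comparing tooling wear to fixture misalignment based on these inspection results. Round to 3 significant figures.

The Bayes factor is the ratio of the joint likelihoods of the inspection result pattern under the two hypotheses (using 1 − P(present | H) for each absent inspection result).
  tooling wear: 0.54 × (1 − 0.70) = 0.162
  fixture misalignment: 0.26 × (1 − 0.05) = 0.247
Bayes factor = 0.162 / 0.247 ≈ 0.656

0.656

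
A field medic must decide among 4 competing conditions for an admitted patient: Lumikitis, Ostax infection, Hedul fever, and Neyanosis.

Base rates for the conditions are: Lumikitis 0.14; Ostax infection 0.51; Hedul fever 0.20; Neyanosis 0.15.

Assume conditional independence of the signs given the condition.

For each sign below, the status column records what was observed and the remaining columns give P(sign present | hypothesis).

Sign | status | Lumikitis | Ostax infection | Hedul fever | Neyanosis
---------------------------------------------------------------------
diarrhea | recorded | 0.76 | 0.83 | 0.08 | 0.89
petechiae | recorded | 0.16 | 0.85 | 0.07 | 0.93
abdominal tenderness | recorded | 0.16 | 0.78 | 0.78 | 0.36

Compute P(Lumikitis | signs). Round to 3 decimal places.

0.008

For each hypothesis, the unnormalized posterior weight is prior × product of the sign likelihoods:
  Lumikitis: 0.14 × 0.76 × 0.16 × 0.16 = 0.0027238
  Ostax infection: 0.51 × 0.83 × 0.85 × 0.78 = 0.28065
  Hedul fever: 0.20 × 0.08 × 0.07 × 0.78 = 0.0008736
  Neyanosis: 0.15 × 0.89 × 0.93 × 0.36 = 0.044696
Marginal likelihood of the evidence = 0.32894.
P(Lumikitis | evidence) = 0.0027238 / 0.32894 ≈ 0.008.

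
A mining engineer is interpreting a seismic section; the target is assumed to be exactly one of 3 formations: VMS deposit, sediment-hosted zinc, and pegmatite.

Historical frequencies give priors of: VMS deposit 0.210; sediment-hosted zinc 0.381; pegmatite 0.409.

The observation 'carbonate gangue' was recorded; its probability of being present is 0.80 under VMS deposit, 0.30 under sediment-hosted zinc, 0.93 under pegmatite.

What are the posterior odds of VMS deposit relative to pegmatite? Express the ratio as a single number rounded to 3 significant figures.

Unnormalized posterior weight (prior times the observation likelihood) for each of the two hypotheses:
  VMS deposit: 0.210 × 0.80 = 0.168
  pegmatite: 0.409 × 0.93 = 0.38037
Odds(VMS deposit : pegmatite) = 0.168 / 0.38037 ≈ 0.442.

0.442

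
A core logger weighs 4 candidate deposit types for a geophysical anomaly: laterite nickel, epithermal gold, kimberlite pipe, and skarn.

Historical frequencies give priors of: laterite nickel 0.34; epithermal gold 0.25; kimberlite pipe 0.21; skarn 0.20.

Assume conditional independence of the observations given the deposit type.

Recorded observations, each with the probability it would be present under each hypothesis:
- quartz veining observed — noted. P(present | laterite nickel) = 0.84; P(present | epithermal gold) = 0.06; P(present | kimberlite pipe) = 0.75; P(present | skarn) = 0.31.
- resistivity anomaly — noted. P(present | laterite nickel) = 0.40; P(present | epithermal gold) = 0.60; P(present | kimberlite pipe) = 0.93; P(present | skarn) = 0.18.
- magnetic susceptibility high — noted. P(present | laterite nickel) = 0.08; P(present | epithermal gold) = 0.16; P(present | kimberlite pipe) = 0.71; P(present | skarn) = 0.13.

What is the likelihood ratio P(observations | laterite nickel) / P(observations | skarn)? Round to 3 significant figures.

Joint likelihood of the evidence pattern under each hypothesis:
  laterite nickel: 0.84 × 0.40 × 0.08 = 0.02688
  skarn: 0.31 × 0.18 × 0.13 = 0.007254
Bayes factor = 0.02688 / 0.007254 ≈ 3.71

3.71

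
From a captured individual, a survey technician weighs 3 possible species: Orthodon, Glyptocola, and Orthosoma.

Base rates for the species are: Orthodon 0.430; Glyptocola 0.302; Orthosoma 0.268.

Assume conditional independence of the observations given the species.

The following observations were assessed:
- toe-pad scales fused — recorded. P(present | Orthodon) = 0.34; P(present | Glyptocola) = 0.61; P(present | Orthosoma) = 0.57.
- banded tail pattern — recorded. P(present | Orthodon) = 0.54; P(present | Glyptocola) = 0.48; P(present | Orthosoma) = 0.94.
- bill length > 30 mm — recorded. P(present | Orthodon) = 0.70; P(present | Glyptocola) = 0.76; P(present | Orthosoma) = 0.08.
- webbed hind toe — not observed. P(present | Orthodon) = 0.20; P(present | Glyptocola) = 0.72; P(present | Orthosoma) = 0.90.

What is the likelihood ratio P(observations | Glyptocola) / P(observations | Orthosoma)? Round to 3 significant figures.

The Bayes factor is the ratio of the joint likelihoods of the evidence pattern under the two hypotheses (using 1 − P(present | H) for each absent observation).
  Glyptocola: 0.61 × 0.48 × 0.76 × (1 − 0.72) = 0.062308
  Orthosoma: 0.57 × 0.94 × 0.08 × (1 − 0.90) = 0.0042864
Bayes factor = 0.062308 / 0.0042864 ≈ 14.5

14.5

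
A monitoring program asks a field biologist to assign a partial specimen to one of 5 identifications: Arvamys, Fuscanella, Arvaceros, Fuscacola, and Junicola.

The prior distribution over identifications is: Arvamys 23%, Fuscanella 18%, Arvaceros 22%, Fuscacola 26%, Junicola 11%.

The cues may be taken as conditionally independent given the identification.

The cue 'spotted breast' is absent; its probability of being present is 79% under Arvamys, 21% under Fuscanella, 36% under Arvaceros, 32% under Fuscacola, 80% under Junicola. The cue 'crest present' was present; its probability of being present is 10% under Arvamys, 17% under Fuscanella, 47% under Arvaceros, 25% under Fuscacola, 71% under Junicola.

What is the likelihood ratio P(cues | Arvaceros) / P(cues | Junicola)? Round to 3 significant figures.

2.12

Take the product of per-cue likelihoods under each hypothesis (using 1 − P(present | H) for each absent cue), then divide.
  Arvaceros: (1 − 0.36) × 0.47 = 0.3008
  Junicola: (1 − 0.80) × 0.71 = 0.142
Bayes factor = 0.3008 / 0.142 ≈ 2.12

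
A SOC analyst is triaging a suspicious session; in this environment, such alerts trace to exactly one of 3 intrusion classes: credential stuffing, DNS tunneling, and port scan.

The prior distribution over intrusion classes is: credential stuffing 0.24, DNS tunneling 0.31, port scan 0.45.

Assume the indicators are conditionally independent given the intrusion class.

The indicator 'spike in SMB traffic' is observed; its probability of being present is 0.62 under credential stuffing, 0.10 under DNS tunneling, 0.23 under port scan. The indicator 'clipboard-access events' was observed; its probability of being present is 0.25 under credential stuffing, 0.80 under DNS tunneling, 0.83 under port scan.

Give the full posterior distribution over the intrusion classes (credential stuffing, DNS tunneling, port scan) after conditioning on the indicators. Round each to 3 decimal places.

Multiply each prior by the joint likelihood of the indicator pattern:
  credential stuffing: 0.24 × 0.62 × 0.25 = 0.0372
  DNS tunneling: 0.31 × 0.10 × 0.80 = 0.0248
  port scan: 0.45 × 0.23 × 0.83 = 0.085905
The unnormalized weights sum to 0.14791.
P(credential stuffing | evidence) = 0.0372 / 0.14791 ≈ 0.252
P(DNS tunneling | evidence) = 0.0248 / 0.14791 ≈ 0.168
P(port scan | evidence) = 0.085905 / 0.14791 ≈ 0.581

0.252, 0.168, 0.581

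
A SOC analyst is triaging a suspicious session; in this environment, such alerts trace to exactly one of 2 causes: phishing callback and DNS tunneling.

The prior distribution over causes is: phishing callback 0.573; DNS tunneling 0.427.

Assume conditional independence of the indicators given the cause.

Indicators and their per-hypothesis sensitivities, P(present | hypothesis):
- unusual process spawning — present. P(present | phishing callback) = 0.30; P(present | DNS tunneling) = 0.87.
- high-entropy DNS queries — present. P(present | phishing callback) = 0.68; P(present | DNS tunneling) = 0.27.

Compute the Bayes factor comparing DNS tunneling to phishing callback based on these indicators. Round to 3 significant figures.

1.15

Take the product of per-indicator likelihoods under each hypothesis, then divide.
  DNS tunneling: 0.87 × 0.27 = 0.2349
  phishing callback: 0.30 × 0.68 = 0.204
Bayes factor = 0.2349 / 0.204 ≈ 1.15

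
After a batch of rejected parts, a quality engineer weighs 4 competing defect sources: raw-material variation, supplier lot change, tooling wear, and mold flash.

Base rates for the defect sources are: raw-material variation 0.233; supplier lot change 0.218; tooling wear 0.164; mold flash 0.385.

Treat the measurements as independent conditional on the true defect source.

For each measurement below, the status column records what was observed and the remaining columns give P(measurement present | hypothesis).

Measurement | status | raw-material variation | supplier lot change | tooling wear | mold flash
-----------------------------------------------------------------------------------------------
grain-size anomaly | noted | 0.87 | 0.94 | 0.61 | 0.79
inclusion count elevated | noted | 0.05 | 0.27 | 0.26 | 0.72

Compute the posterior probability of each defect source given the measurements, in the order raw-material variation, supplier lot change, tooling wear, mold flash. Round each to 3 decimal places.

0.033, 0.178, 0.084, 0.705

By Bayes' rule with conditional independence, the unnormalized weight for each hypothesis is prior × ∏ likelihoods:
  raw-material variation: 0.233 × 0.87 × 0.05 = 0.010136
  supplier lot change: 0.218 × 0.94 × 0.27 = 0.055328
  tooling wear: 0.164 × 0.61 × 0.26 = 0.02601
  mold flash: 0.385 × 0.79 × 0.72 = 0.21899
The unnormalized weights sum to 0.31046.
P(raw-material variation | evidence) = 0.010136 / 0.31046 ≈ 0.033
P(supplier lot change | evidence) = 0.055328 / 0.31046 ≈ 0.178
P(tooling wear | evidence) = 0.02601 / 0.31046 ≈ 0.084
P(mold flash | evidence) = 0.21899 / 0.31046 ≈ 0.705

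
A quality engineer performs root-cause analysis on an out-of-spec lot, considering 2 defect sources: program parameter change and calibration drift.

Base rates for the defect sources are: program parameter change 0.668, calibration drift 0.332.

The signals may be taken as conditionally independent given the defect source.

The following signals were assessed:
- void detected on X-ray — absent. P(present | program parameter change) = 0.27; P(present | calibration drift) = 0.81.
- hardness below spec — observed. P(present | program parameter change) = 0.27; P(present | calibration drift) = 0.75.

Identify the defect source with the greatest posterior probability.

program parameter change

Multiply each prior by the joint likelihood of the signal pattern (using 1 − P(present | H) for each absent signal):
  program parameter change: 0.668 × (1 − 0.27) × 0.27 = 0.13166
  calibration drift: 0.332 × (1 − 0.81) × 0.75 = 0.04731
The unnormalized weights sum to 0.17897.
P(program parameter change | evidence) ≈ 0.13166 / 0.17897 ≈ 0.736
P(calibration drift | evidence) ≈ 0.04731 / 0.17897 ≈ 0.264
The largest is 0.736, so program parameter change is most probable.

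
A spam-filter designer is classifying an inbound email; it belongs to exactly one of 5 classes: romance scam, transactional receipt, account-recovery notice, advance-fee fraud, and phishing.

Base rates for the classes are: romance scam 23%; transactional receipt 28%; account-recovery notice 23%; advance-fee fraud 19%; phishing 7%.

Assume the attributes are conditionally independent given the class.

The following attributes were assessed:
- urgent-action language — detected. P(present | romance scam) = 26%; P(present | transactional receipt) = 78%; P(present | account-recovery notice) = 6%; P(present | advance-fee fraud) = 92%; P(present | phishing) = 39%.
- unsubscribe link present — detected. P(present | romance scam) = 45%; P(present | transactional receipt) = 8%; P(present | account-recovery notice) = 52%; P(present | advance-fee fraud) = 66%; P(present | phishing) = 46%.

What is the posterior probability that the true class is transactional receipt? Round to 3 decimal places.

0.097

By Bayes' rule with conditional independence, the unnormalized weight for each hypothesis is prior × ∏ likelihoods:
  romance scam: 0.23 × 0.26 × 0.45 = 0.02691
  transactional receipt: 0.28 × 0.78 × 0.08 = 0.017472
  account-recovery notice: 0.23 × 0.06 × 0.52 = 0.007176
  advance-fee fraud: 0.19 × 0.92 × 0.66 = 0.11537
  phishing: 0.07 × 0.39 × 0.46 = 0.012558
Marginal likelihood of the evidence = 0.17948.
P(transactional receipt | evidence) = 0.017472 / 0.17948 ≈ 0.097.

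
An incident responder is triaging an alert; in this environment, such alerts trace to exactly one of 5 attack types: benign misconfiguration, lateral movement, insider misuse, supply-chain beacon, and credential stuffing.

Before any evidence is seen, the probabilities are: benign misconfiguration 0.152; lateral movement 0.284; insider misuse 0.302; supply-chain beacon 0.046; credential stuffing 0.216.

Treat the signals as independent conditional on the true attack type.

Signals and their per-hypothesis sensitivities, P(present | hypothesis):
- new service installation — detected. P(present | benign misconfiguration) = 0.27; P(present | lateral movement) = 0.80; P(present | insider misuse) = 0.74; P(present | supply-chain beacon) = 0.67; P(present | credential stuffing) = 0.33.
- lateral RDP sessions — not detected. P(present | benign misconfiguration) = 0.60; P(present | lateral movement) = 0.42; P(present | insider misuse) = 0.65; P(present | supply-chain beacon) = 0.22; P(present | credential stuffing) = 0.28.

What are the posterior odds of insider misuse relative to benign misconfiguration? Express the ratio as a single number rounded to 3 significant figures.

4.76

The normalizing constant cancels in an odds ratio, so compute prior × likelihood for the two hypotheses only (using 1 − P(present | H) for each absent signal):
  insider misuse: 0.302 × 0.74 × (1 − 0.65) = 0.078218
  benign misconfiguration: 0.152 × 0.27 × (1 − 0.60) = 0.016416
Posterior odds = 0.078218 / 0.016416 ≈ 4.76.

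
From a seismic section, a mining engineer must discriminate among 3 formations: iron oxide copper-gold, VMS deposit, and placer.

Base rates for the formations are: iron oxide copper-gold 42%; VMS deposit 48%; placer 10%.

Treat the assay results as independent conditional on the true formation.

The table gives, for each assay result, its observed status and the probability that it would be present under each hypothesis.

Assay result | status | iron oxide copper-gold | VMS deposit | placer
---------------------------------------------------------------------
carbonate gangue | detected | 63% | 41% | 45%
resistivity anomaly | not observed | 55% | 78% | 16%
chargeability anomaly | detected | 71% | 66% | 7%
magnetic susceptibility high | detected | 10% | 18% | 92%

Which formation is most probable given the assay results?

Multiply each prior by the joint likelihood of the assay result pattern (using 1 − P(present | H) for each absent assay result):
  iron oxide copper-gold: 0.42 × 0.63 × (1 − 0.55) × 0.71 × 0.10 = 0.008454
  VMS deposit: 0.48 × 0.41 × (1 − 0.78) × 0.66 × 0.18 = 0.0051436
  placer: 0.10 × 0.45 × (1 − 0.16) × 0.07 × 0.92 = 0.0024343
Marginal likelihood of the evidence = 0.016032.
P(iron oxide copper-gold | evidence) ≈ 0.008454 / 0.016032 ≈ 0.527
P(VMS deposit | evidence) ≈ 0.0051436 / 0.016032 ≈ 0.321
P(placer | evidence) ≈ 0.0024343 / 0.016032 ≈ 0.152
The largest is 0.527, so iron oxide copper-gold is most probable.

iron oxide copper-gold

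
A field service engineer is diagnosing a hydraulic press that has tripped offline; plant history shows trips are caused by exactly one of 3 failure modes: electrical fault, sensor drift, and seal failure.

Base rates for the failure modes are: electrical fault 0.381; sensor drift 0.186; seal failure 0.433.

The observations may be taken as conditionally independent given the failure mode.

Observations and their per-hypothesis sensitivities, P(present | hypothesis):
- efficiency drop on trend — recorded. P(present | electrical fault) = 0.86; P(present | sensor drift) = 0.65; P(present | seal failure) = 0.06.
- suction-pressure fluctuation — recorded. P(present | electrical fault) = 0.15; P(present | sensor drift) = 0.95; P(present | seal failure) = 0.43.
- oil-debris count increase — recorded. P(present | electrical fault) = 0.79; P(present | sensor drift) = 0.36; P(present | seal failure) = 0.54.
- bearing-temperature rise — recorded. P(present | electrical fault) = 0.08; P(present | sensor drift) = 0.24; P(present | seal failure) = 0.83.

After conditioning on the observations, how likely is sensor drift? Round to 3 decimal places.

0.550

For each hypothesis, the unnormalized posterior weight is prior × product of the observation likelihoods:
  electrical fault: 0.381 × 0.86 × 0.15 × 0.79 × 0.08 = 0.0031062
  sensor drift: 0.186 × 0.65 × 0.95 × 0.36 × 0.24 = 0.0099235
  seal failure: 0.433 × 0.06 × 0.43 × 0.54 × 0.83 = 0.005007
Normalizing constant Z = 0.0031062 + 0.0099235 + 0.005007 = 0.018037.
P(sensor drift | evidence) = 0.0099235 / 0.018037 ≈ 0.550.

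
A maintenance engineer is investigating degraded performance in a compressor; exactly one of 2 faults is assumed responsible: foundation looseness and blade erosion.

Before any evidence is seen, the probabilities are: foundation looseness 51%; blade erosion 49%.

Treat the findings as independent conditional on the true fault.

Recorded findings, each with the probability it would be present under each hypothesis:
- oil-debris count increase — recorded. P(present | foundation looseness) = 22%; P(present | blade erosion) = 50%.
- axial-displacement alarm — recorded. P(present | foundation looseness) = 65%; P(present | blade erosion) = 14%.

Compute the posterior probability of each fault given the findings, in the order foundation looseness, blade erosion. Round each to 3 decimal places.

0.680, 0.320

By Bayes' rule with conditional independence, the unnormalized weight for each hypothesis is prior × ∏ likelihoods:
  foundation looseness: 0.51 × 0.22 × 0.65 = 0.07293
  blade erosion: 0.49 × 0.50 × 0.14 = 0.0343
Marginal likelihood of the evidence = 0.10723.
P(foundation looseness | evidence) = 0.07293 / 0.10723 ≈ 0.680
P(blade erosion | evidence) = 0.0343 / 0.10723 ≈ 0.320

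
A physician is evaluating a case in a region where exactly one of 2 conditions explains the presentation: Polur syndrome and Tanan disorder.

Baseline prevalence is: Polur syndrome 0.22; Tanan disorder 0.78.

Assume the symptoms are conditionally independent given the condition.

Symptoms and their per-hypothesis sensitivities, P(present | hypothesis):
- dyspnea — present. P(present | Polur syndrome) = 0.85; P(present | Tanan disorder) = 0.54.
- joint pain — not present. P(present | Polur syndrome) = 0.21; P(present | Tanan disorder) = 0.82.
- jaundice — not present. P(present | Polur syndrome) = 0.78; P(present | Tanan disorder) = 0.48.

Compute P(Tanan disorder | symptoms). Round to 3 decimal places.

0.548

For each hypothesis, the unnormalized posterior weight is prior × product of the symptom likelihoods (using 1 − P(present | H) for each absent symptom):
  Polur syndrome: 0.22 × 0.85 × (1 − 0.21) × (1 − 0.78) = 0.032501
  Tanan disorder: 0.78 × 0.54 × (1 − 0.82) × (1 − 0.48) = 0.039424
Marginal likelihood of the evidence = 0.071925.
P(Tanan disorder | evidence) = 0.039424 / 0.071925 ≈ 0.548.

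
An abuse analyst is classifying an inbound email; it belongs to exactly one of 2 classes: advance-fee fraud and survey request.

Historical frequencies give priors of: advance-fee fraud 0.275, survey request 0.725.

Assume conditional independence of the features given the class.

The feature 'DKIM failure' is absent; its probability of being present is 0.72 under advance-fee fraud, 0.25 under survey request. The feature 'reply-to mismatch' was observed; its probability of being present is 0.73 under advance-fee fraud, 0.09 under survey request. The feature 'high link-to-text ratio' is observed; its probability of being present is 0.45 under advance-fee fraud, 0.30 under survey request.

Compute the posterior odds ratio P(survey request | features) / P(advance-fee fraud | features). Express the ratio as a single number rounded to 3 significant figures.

0.580

Unnormalized posterior weight (prior times the feature likelihoods) for each of the two hypotheses (using 1 − P(present | H) for each absent feature):
  survey request: 0.725 × (1 − 0.25) × 0.09 × 0.30 = 0.014681
  advance-fee fraud: 0.275 × (1 − 0.72) × 0.73 × 0.45 = 0.025295
Odds(survey request : advance-fee fraud) = 0.014681 / 0.025295 ≈ 0.580.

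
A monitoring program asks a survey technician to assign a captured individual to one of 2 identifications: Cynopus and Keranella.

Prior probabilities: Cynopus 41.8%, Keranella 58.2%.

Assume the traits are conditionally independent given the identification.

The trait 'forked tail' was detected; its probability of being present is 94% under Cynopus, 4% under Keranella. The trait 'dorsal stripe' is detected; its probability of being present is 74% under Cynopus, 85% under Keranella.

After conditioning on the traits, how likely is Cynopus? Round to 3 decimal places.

0.936

Multiply each prior by the joint likelihood of the trait pattern:
  Cynopus: 0.418 × 0.94 × 0.74 = 0.29076
  Keranella: 0.582 × 0.04 × 0.85 = 0.019788
The unnormalized weights sum to 0.31055.
P(Cynopus | evidence) = 0.29076 / 0.31055 ≈ 0.936.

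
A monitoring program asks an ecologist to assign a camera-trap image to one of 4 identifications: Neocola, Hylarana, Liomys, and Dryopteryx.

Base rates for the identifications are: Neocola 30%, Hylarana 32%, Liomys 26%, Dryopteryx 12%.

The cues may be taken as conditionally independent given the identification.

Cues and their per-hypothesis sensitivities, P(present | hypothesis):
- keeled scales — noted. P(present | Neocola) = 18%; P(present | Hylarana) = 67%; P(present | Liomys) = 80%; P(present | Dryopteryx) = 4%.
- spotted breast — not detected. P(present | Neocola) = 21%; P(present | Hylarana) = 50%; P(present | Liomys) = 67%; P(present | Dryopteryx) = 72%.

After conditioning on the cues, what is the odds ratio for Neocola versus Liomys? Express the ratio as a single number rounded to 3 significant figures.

0.622

Posterior odds equal prior odds times the likelihood ratio; only the two competing hypotheses matter (using 1 − P(present | H) for each absent cue).
  Neocola: 0.30 × 0.18 × (1 − 0.21) = 0.04266
  Liomys: 0.26 × 0.80 × (1 − 0.67) = 0.06864
Odds(Neocola : Liomys) = 0.04266 / 0.06864 ≈ 0.622.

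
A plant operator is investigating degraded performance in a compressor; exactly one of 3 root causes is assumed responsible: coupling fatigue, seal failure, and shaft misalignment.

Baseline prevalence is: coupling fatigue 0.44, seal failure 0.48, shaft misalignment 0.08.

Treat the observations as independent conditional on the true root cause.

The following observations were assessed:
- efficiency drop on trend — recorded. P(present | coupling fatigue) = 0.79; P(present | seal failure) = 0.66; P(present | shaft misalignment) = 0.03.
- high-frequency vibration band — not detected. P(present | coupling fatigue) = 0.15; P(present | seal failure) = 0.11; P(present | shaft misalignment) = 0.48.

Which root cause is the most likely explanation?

coupling fatigue

By Bayes' rule with conditional independence, the unnormalized weight for each hypothesis is prior × ∏ likelihoods (using 1 − P(present | H) for each absent observation):
  coupling fatigue: 0.44 × 0.79 × (1 − 0.15) = 0.29546
  seal failure: 0.48 × 0.66 × (1 − 0.11) = 0.28195
  shaft misalignment: 0.08 × 0.03 × (1 − 0.48) = 0.001248
Normalizing constant Z = 0.29546 + 0.28195 + 0.001248 = 0.57866.
P(coupling fatigue | evidence) ≈ 0.29546 / 0.57866 ≈ 0.511
P(seal failure | evidence) ≈ 0.28195 / 0.57866 ≈ 0.487
P(shaft misalignment | evidence) ≈ 0.001248 / 0.57866 ≈ 0.002
The largest is 0.511, so coupling fatigue is most probable.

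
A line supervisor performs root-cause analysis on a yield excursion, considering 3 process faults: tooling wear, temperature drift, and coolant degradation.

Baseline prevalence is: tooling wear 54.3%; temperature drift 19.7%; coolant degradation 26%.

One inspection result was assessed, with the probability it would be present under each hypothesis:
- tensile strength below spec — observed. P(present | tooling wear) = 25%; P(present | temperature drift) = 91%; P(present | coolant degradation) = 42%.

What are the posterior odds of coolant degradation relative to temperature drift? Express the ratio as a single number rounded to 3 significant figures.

The normalizing constant cancels in an odds ratio, so compute prior × likelihood for the two hypotheses only:
  coolant degradation: 0.260 × 0.42 = 0.1092
  temperature drift: 0.197 × 0.91 = 0.17927
Odds(coolant degradation : temperature drift) = 0.1092 / 0.17927 ≈ 0.609.

0.609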